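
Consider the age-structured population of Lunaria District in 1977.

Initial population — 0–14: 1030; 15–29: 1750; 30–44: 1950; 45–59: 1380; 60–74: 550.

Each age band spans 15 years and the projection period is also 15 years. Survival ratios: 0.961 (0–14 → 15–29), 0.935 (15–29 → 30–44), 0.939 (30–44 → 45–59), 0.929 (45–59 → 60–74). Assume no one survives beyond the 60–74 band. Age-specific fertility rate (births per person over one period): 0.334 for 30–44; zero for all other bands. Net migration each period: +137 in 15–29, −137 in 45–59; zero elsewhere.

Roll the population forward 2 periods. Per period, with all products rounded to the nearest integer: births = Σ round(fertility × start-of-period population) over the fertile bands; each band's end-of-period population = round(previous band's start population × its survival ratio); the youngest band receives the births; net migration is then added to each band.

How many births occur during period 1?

Numbering the groups 1..5 from youngest to oldest:
Period 1:
Births: 1950 × 0.334 = 651
Group 2: 1030 × 0.961 = 990
Group 3: 1750 × 0.935 = 1636
Group 4: 1950 × 0.939 = 1831
Group 5: 1380 × 0.929 = 1282
Net migration: Group 2 + 137 → 1127; Group 4 − 137 → 1694
Giving 651 / 1127 / 1636 / 1694 / 1282.

651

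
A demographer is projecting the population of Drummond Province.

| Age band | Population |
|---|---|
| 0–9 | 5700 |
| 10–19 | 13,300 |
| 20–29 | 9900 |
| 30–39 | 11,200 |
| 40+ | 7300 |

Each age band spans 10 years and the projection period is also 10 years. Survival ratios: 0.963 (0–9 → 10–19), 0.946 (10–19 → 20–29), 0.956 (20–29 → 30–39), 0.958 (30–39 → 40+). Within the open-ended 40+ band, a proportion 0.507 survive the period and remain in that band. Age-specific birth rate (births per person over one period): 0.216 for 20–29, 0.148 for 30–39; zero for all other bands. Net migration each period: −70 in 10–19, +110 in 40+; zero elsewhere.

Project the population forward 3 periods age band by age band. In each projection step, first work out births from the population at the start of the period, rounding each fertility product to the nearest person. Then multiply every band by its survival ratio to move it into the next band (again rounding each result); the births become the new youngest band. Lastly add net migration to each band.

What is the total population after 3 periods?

35099

(Groups numbered youngest = 1 to oldest = 5.)
Period 1:
Births: 9900 * 0.216 = 2138  |  11200 * 0.148 = 1658 ⇒ total 3796
Group 2: 5700 * 0.963 = 5489
Group 3: 13300 * 0.946 = 12582
Group 4: 9900 * 0.956 = 9464
Group 5: 11200 * 0.958 + 7300 * 0.507 = 10730 + 3701 = 14431
Net migration: Group 2 − 70 → 5419; Group 5 + 110 → 14541
→ [3796, 5419, 12582, 9464, 14541]
Period 2:
Births: 12582 * 0.216 = 2718  |  9464 * 0.148 = 1401 ⇒ total 4119
Group 2: 3796 * 0.963 = 3656
Group 3: 5419 * 0.946 = 5126
Group 4: 12582 * 0.956 = 12028
Group 5: 9464 * 0.958 + 14541 * 0.507 = 9067 + 7372 = 16439
Net migration: Group 2 − 70 → 3586; Group 5 + 110 → 16549
→ [4119, 3586, 5126, 12028, 16549]
Period 3:
Births: 5126 * 0.216 = 1107  |  12028 * 0.148 = 1780 ⇒ total 2887
Group 2: 4119 * 0.963 = 3967
Group 3: 3586 * 0.946 = 3392
Group 4: 5126 * 0.956 = 4900
Group 5: 12028 * 0.958 + 16549 * 0.507 = 11523 + 8390 = 19913
Net migration: Group 2 − 70 → 3897; Group 5 + 110 → 20023
→ [2887, 3897, 3392, 4900, 20023]
Total after period 3: 2887 + 3897 + 3392 + 4900 + 20023 = 35099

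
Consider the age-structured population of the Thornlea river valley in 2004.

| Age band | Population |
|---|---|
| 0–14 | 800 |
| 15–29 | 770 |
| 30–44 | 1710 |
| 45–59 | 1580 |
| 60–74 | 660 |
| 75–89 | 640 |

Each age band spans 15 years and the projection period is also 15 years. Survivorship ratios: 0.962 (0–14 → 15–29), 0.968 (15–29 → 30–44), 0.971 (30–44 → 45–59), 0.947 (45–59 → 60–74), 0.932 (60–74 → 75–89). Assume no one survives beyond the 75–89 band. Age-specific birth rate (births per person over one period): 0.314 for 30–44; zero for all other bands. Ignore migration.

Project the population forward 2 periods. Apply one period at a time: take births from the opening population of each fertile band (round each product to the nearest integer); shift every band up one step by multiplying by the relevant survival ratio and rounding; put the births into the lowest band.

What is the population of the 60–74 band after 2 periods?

1572

Call the groups 1 to 6, youngest first.
— Period 1 —
Births: 1710 × 0.314 = 537
Group 2: 800 × 0.962 = 770
Group 3: 770 × 0.968 = 745
Group 4: 1710 × 0.971 = 1660
Group 5: 1580 × 0.947 = 1496
Group 6: 660 × 0.932 = 615
→ [537, 770, 745, 1660, 1496, 615]
— Period 2 —
Births: 745 × 0.314 = 234
Group 2: 537 × 0.962 = 517
Group 3: 770 × 0.968 = 745
Group 4: 745 × 0.971 = 723
Group 5: 1660 × 0.947 = 1572
Group 6: 1496 × 0.932 = 1394
→ [234, 517, 745, 723, 1572, 1394]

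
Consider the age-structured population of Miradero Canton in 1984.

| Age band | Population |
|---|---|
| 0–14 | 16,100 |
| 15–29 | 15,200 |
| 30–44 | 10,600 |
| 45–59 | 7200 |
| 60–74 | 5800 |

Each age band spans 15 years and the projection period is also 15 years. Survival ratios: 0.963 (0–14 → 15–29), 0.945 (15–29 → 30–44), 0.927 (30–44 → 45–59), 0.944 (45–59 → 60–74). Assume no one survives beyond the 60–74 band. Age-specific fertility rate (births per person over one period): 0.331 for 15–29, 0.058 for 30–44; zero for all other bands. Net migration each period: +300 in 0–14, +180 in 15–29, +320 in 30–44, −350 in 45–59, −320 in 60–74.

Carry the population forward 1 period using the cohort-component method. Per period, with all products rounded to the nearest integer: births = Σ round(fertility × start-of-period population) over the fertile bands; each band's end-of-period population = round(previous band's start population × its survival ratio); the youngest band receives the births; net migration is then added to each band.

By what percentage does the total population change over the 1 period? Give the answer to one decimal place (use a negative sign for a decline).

-4.8

(Groups numbered youngest = 1 to oldest = 5.)
After projecting period 1:
Births: 15200 * 0.331 = 5031  |  10600 * 0.058 = 615 → 5646
Group 2: 16100 * 0.963 = 15504
Group 3: 15200 * 0.945 = 14364
Group 4: 10600 * 0.927 = 9826
Group 5: 7200 * 0.944 = 6797
Net migration: Group 1 + 300 → 5946; Group 2 + 180 → 15684; Group 3 + 320 → 14684; Group 4 − 350 → 9476; Group 5 − 320 → 6477
Population now: 0–14=5946, 15–29=15684, 30–44=14684, 45–59=9476, 60–74=6477
Total: 54900 → 52267; change = -2633; percentage change = -4.8%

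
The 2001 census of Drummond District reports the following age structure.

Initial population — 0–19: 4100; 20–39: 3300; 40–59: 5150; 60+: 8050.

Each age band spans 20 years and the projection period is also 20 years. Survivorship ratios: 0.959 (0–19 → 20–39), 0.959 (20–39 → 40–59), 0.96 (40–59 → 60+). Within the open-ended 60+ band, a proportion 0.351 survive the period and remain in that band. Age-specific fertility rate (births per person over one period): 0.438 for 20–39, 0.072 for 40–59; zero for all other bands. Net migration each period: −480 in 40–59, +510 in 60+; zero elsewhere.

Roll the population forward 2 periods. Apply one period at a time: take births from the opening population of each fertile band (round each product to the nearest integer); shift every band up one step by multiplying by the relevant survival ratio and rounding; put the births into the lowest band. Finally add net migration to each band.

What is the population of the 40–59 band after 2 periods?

3291

Call the bands 1 to 4, youngest first.
Period 1.
Births: 3300 * 0.438 = 1445 ; 5150 * 0.072 = 371 → total 1816
Band 2: 4100 * 0.959 = 3932
Band 3: 3300 * 0.959 = 3165
Band 4: 5150 * 0.96 + 8050 * 0.351 = 4944 + 2826 = 7770
Net migration: Band 3 − 480 → 2685; Band 4 + 510 → 8280
Population now: 0–19=1816, 20–39=3932, 40–59=2685, 60+=8280
Period 2.
Births: 3932 * 0.438 = 1722 ; 2685 * 0.072 = 193 → total 1915
Band 2: 1816 * 0.959 = 1742
Band 3: 3932 * 0.959 = 3771
Band 4: 2685 * 0.96 + 8280 * 0.351 = 2578 + 2906 = 5484
Net migration: Band 3 − 480 → 3291; Band 4 + 510 → 5994
Population now: 0–19=1915, 20–39=1742, 40–59=3291, 60+=5994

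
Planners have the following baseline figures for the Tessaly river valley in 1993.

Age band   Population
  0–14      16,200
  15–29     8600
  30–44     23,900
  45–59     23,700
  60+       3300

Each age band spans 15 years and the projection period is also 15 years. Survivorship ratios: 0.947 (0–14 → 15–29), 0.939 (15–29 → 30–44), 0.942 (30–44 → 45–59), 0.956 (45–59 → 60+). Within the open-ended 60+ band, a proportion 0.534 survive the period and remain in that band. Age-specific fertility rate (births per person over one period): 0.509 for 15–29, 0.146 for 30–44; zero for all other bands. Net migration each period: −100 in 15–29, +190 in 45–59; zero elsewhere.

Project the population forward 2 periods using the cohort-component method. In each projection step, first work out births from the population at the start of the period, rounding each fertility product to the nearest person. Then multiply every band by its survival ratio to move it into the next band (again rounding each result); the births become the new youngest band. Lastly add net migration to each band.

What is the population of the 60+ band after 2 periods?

Let band 1 be 0–14 through band 5 = 60+.
After projecting period 1:
Births: 8600 × 0.509 = 4377  |  23900 × 0.146 = 3489 → total 7866
Band 2: 16200 × 0.947 = 15341
Band 3: 8600 × 0.939 = 8075
Band 4: 23900 × 0.942 = 22514
Band 5: 23700 × 0.956 + 3300 × 0.534 = 22657 + 1762 = 24419
Net migration: Band 2 − 100 → 15241; Band 4 + 190 → 22704
Population now: 0–14=7866, 15–29=15241, 30–44=8075, 45–59=22704, 60+=24419
After projecting period 2:
Births: 15241 × 0.509 = 7758  |  8075 × 0.146 = 1179 → total 8937
Band 2: 7866 × 0.947 = 7449
Band 3: 15241 × 0.939 = 14311
Band 4: 8075 × 0.942 = 7607
Band 5: 22704 × 0.956 + 24419 × 0.534 = 21705 + 13040 = 34745
Net migration: Band 2 − 100 → 7349; Band 4 + 190 → 7797
Population now: 0–14=8937, 15–29=7349, 30–44=14311, 45–59=7797, 60+=34745

34745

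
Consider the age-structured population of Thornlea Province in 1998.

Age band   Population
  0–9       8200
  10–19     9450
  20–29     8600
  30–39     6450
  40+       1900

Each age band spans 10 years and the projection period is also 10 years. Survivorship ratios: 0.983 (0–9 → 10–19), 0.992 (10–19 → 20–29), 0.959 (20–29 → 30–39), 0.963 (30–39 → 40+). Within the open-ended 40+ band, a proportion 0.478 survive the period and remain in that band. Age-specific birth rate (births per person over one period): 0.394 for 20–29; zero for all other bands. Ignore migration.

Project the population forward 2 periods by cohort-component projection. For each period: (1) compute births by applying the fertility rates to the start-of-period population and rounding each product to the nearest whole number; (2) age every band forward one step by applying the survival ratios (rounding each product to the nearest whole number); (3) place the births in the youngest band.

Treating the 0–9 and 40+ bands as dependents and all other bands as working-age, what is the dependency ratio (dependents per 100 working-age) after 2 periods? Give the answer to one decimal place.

74.0

Period 1.
Births: 8600 × 0.394 = 3388
10–19: 8200 × 0.983 = 8061
20–29: 9450 × 0.992 = 9374
30–39: 8600 × 0.959 = 8247
40+: 6450 × 0.963 + 1900 × 0.478 = 6211 + 908 = 7119
Giving 3388 / 8061 / 9374 / 8247 / 7119.
Period 2.
Births: 9374 × 0.394 = 3693
10–19: 3388 × 0.983 = 3330
20–29: 8061 × 0.992 = 7997
30–39: 9374 × 0.959 = 8990
40+: 8247 × 0.963 + 7119 × 0.478 = 7942 + 3403 = 11345
Giving 3693 / 3330 / 7997 / 8990 / 11345.
Dependents (band 0–9 + band 40+) = 3693 + 11345 = 15038; working-age = 20317; ratio = 15038/20317 × 100 = 74.0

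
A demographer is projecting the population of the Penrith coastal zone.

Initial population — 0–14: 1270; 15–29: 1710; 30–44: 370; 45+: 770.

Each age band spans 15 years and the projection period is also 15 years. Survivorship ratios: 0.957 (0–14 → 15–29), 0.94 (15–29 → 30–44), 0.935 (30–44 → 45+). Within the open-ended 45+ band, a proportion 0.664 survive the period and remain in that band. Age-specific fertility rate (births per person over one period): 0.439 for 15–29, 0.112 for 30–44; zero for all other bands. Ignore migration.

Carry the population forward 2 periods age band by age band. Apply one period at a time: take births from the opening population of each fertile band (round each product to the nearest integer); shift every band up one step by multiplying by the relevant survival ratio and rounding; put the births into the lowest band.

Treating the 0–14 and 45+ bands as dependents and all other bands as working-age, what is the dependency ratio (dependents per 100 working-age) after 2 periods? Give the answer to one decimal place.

146.6

Numbering the groups 1..4 from youngest to oldest:
Period 1:
Births: 1710 × 0.439 = 751  |  370 × 0.112 = 41 → 792
Group 2: 1270 × 0.957 = 1215
Group 3: 1710 × 0.94 = 1607
Group 4: 370 × 0.935 + 770 × 0.664 = 346 + 511 = 857
Giving 792 / 1215 / 1607 / 857.
Period 2:
Births: 1215 × 0.439 = 533  |  1607 × 0.112 = 180 → 713
Group 2: 792 × 0.957 = 758
Group 3: 1215 × 0.94 = 1142
Group 4: 1607 × 0.935 + 857 × 0.664 = 1503 + 569 = 2072
Giving 713 / 758 / 1142 / 2072.
Dependents (band 0–14 + band 45+) = 713 + 2072 = 2785; working-age = 1900; ratio = 2785/1900 × 100 = 146.6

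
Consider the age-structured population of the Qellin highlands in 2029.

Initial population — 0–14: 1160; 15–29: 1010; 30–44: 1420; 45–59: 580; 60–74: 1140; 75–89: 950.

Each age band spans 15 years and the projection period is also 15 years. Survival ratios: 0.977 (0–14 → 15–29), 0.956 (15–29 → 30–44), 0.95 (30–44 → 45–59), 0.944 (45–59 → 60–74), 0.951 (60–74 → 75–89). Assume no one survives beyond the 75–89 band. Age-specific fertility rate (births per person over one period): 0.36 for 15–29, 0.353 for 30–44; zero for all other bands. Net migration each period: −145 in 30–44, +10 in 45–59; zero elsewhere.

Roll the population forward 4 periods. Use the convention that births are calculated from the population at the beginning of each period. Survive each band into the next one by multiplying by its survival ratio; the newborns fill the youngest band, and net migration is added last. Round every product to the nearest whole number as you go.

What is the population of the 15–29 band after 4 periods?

620

[period 1]
Births: 1010 × 0.36 = 364, 1420 × 0.353 = 501 ⇒ total 865
15–29: 1160 × 0.977 = 1133
30–44: 1010 × 0.956 = 966
45–59: 1420 × 0.95 = 1349
60–74: 580 × 0.944 = 548
75–89: 1140 × 0.951 = 1084
Net migration: 30–44 − 145 → 821; 45–59 + 10 → 1359
End of period: [865, 1133, 821, 1359, 548, 1084]
[period 2]
Births: 1133 × 0.36 = 408, 821 × 0.353 = 290 ⇒ total 698
15–29: 865 × 0.977 = 845
30–44: 1133 × 0.956 = 1083
45–59: 821 × 0.95 = 780
60–74: 1359 × 0.944 = 1283
75–89: 548 × 0.951 = 521
Net migration: 30–44 − 145 → 938; 45–59 + 10 → 790
End of period: [698, 845, 938, 790, 1283, 521]
[period 3]
Births: 845 × 0.36 = 304, 938 × 0.353 = 331 ⇒ total 635
15–29: 698 × 0.977 = 682
30–44: 845 × 0.956 = 808
45–59: 938 × 0.95 = 891
60–74: 790 × 0.944 = 746
75–89: 1283 × 0.951 = 1220
Net migration: 30–44 − 145 → 663; 45–59 + 10 → 901
End of period: [635, 682, 663, 901, 746, 1220]
[period 4]
Births: 682 × 0.36 = 246, 663 × 0.353 = 234 ⇒ total 480
15–29: 635 × 0.977 = 620
30–44: 682 × 0.956 = 652
45–59: 663 × 0.95 = 630
60–74: 901 × 0.944 = 851
75–89: 746 × 0.951 = 709
Net migration: 30–44 − 145 → 507; 45–59 + 10 → 640
End of period: [480, 620, 507, 640, 851, 709]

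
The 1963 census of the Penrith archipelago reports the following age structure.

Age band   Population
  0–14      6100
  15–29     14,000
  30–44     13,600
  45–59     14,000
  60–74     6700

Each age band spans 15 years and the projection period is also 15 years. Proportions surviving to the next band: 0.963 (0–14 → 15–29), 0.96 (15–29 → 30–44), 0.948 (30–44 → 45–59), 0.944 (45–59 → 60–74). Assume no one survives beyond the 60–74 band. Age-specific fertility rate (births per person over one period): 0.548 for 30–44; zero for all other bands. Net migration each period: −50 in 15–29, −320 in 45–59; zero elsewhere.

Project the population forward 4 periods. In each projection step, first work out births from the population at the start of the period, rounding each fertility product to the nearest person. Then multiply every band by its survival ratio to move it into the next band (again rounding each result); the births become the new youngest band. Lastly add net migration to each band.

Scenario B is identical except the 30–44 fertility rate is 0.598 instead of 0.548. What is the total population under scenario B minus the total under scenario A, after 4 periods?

2206

— Period 1 —
Births: 13600 × 0.548 = 7453
15–29: 6100 × 0.963 = 5874
30–44: 14000 × 0.96 = 13440
45–59: 13600 × 0.948 = 12893
60–74: 14000 × 0.944 = 13216
Net migration: 15–29 − 50 → 5824; 45–59 − 320 → 12573
→ [7453, 5824, 13440, 12573, 13216]
— Period 2 —
Births: 13440 × 0.548 = 7365
15–29: 7453 × 0.963 = 7177
30–44: 5824 × 0.96 = 5591
45–59: 13440 × 0.948 = 12741
60–74: 12573 × 0.944 = 11869
Net migration: 15–29 − 50 → 7127; 45–59 − 320 → 12421
→ [7365, 7127, 5591, 12421, 11869]
— Period 3 —
Births: 5591 × 0.548 = 3064
15–29: 7365 × 0.963 = 7092
30–44: 7127 × 0.96 = 6842
45–59: 5591 × 0.948 = 5300
60–74: 12421 × 0.944 = 11725
Net migration: 15–29 − 50 → 7042; 45–59 − 320 → 4980
→ [3064, 7042, 6842, 4980, 11725]
— Period 4 —
Births: 6842 × 0.548 = 3749
15–29: 3064 × 0.963 = 2951
30–44: 7042 × 0.96 = 6760
45–59: 6842 × 0.948 = 6486
60–74: 4980 × 0.944 = 4701
Net migration: 15–29 − 50 → 2901; 45–59 − 320 → 6166
→ [3749, 2901, 6760, 6166, 4701]
Scenario A total after 4 periods: 24277
Scenario B projection —
— Period 1 —
Births: 13600 × 0.598 = 8133
15–29: 6100 × 0.963 = 5874
30–44: 14000 × 0.96 = 13440
45–59: 13600 × 0.948 = 12893
60–74: 14000 × 0.944 = 13216
Net migration: 15–29 − 50 → 5824; 45–59 − 320 → 12573
→ [8133, 5824, 13440, 12573, 13216]
— Period 2 —
Births: 13440 × 0.598 = 8037
15–29: 8133 × 0.963 = 7832
30–44: 5824 × 0.96 = 5591
45–59: 13440 × 0.948 = 12741
60–74: 12573 × 0.944 = 11869
Net migration: 15–29 − 50 → 7782; 45–59 − 320 → 12421
→ [8037, 7782, 5591, 12421, 11869]
— Period 3 —
Births: 5591 × 0.598 = 3343
15–29: 8037 × 0.963 = 7740
30–44: 7782 × 0.96 = 7471
45–59: 5591 × 0.948 = 5300
60–74: 12421 × 0.944 = 11725
Net migration: 15–29 − 50 → 7690; 45–59 − 320 → 4980
→ [3343, 7690, 7471, 4980, 11725]
— Period 4 —
Births: 7471 × 0.598 = 4468
15–29: 3343 × 0.963 = 3219
30–44: 7690 × 0.96 = 7382
45–59: 7471 × 0.948 = 7083
60–74: 4980 × 0.944 = 4701
Net migration: 15–29 − 50 → 3169; 45–59 − 320 → 6763
→ [4468, 3169, 7382, 6763, 4701]
Scenario B total after 4 periods: 26483
Difference B − A = 26483 − 24277 = 2206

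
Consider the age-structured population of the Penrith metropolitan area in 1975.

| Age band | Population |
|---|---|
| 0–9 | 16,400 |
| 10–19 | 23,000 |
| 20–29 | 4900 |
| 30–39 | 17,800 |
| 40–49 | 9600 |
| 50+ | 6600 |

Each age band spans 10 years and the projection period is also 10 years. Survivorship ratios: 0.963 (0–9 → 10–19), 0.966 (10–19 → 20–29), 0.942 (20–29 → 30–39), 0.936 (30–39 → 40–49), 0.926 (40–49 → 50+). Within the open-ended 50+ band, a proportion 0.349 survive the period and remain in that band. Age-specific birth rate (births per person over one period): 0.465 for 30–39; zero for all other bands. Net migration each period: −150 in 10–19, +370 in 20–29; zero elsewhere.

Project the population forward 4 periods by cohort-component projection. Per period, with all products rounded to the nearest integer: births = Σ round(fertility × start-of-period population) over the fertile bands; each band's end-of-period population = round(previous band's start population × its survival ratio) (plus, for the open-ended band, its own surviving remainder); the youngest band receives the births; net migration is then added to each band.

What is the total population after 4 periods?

(Bands numbered youngest = 1 to oldest = 6.)
[period 1]
Births: 17800 * 0.465 = 8277
Band 2: 16400 * 0.963 = 15793
Band 3: 23000 * 0.966 = 22218
Band 4: 4900 * 0.942 = 4616
Band 5: 17800 * 0.936 = 16661
Band 6: 9600 * 0.926 + 6600 * 0.349 = 8890 + 2303 = 11193
Net migration: Band 2 − 150 → 15643; Band 3 + 370 → 22588
Giving 8277 / 15643 / 22588 / 4616 / 16661 / 11193.
[period 2]
Births: 4616 * 0.465 = 2146
Band 2: 8277 * 0.963 = 7971
Band 3: 15643 * 0.966 = 15111
Band 4: 22588 * 0.942 = 21278
Band 5: 4616 * 0.936 = 4321
Band 6: 16661 * 0.926 + 11193 * 0.349 = 15428 + 3906 = 19334
Net migration: Band 2 − 150 → 7821; Band 3 + 370 → 15481
Giving 2146 / 7821 / 15481 / 21278 / 4321 / 19334.
[period 3]
Births: 21278 * 0.465 = 9894
Band 2: 2146 * 0.963 = 2067
Band 3: 7821 * 0.966 = 7555
Band 4: 15481 * 0.942 = 14583
Band 5: 21278 * 0.936 = 19916
Band 6: 4321 * 0.926 + 19334 * 0.349 = 4001 + 6748 = 10749
Net migration: Band 2 − 150 → 1917; Band 3 + 370 → 7925
Giving 9894 / 1917 / 7925 / 14583 / 19916 / 10749.
[period 4]
Births: 14583 * 0.465 = 6781
Band 2: 9894 * 0.963 = 9528
Band 3: 1917 * 0.966 = 1852
Band 4: 7925 * 0.942 = 7465
Band 5: 14583 * 0.936 = 13650
Band 6: 19916 * 0.926 + 10749 * 0.349 = 18442 + 3751 = 22193
Net migration: Band 2 − 150 → 9378; Band 3 + 370 → 2222
Giving 6781 / 9378 / 2222 / 7465 / 13650 / 22193.
Total after period 4: 6781 + 9378 + 2222 + 7465 + 13650 + 22193 = 61689

61689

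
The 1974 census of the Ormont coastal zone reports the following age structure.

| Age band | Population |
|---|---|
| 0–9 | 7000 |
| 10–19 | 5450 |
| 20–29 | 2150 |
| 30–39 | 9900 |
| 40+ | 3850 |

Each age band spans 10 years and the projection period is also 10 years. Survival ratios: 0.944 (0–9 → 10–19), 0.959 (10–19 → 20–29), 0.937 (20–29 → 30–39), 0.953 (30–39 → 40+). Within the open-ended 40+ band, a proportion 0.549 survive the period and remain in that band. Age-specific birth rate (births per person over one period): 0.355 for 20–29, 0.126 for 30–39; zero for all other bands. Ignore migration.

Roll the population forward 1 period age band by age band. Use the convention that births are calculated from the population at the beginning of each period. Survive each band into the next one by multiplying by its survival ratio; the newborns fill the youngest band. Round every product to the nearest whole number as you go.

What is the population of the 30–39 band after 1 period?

[period 1]
Births: 2150 × 0.355 = 763  |  9900 × 0.126 = 1247 → total 2010
10–19: 7000 × 0.944 = 6608
20–29: 5450 × 0.959 = 5227
30–39: 2150 × 0.937 = 2015
40+: 9900 × 0.953 + 3850 × 0.549 = 9435 + 2114 = 11549
Population now: 0–9=2010, 10–19=6608, 20–29=5227, 30–39=2015, 40+=11549

2015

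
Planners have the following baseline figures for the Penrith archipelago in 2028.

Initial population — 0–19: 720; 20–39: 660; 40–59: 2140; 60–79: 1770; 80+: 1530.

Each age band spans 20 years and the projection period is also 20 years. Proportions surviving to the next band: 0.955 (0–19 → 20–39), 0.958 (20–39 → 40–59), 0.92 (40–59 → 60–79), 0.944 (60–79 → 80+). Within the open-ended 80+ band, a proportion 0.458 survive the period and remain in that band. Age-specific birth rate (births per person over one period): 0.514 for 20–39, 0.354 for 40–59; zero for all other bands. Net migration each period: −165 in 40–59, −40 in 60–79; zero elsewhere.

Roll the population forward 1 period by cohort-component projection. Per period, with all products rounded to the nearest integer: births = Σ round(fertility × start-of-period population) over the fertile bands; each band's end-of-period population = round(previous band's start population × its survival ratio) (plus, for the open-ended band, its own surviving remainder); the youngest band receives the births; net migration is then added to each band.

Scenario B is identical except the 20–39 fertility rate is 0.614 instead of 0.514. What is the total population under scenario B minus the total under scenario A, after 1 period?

After projecting period 1:
Births: 660 × 0.514 = 339  |  2140 × 0.354 = 758 ⇒ total 1097
20–39: 720 × 0.955 = 688
40–59: 660 × 0.958 = 632
60–79: 2140 × 0.92 = 1969
80+: 1770 × 0.944 + 1530 × 0.458 = 1671 + 701 = 2372
Net migration: 40–59 − 165 → 467; 60–79 − 40 → 1929
Giving 1097 / 688 / 467 / 1929 / 2372.
Scenario A total after 1 period: 6553
Scenario B projection —
After projecting period 1:
Births: 660 × 0.614 = 405  |  2140 × 0.354 = 758 ⇒ total 1163
20–39: 720 × 0.955 = 688
40–59: 660 × 0.958 = 632
60–79: 2140 × 0.92 = 1969
80+: 1770 × 0.944 + 1530 × 0.458 = 1671 + 701 = 2372
Net migration: 40–59 − 165 → 467; 60–79 − 40 → 1929
Giving 1163 / 688 / 467 / 1929 / 2372.
Scenario B total after 1 period: 6619
Difference B − A = 6619 − 6553 = 66

66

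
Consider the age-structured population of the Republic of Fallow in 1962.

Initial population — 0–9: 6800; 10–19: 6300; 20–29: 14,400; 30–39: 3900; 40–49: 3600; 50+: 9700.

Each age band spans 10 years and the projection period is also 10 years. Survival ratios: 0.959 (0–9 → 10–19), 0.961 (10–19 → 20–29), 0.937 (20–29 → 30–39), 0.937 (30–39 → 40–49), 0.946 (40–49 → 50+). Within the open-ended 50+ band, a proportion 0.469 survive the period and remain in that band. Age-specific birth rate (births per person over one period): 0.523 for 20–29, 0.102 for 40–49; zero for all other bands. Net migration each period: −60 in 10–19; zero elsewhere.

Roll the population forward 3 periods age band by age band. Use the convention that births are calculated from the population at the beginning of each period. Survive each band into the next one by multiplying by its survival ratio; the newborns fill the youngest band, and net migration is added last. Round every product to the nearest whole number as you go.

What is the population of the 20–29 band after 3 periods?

7221

After projecting period 1:
Births: 14400 * 0.523 = 7531 ; 3600 * 0.102 = 367 → 7898
10–19: 6800 * 0.959 = 6521
20–29: 6300 * 0.961 = 6054
30–39: 14400 * 0.937 = 13493
40–49: 3900 * 0.937 = 3654
50+: 3600 * 0.946 + 9700 * 0.469 = 3406 + 4549 = 7955
Net migration: 10–19 − 60 → 6461
Giving 7898 / 6461 / 6054 / 13493 / 3654 / 7955.
After projecting period 2:
Births: 6054 * 0.523 = 3166 ; 3654 * 0.102 = 373 → 3539
10–19: 7898 * 0.959 = 7574
20–29: 6461 * 0.961 = 6209
30–39: 6054 * 0.937 = 5673
40–49: 13493 * 0.937 = 12643
50+: 3654 * 0.946 + 7955 * 0.469 = 3457 + 3731 = 7188
Net migration: 10–19 − 60 → 7514
Giving 3539 / 7514 / 6209 / 5673 / 12643 / 7188.
After projecting period 3:
Births: 6209 * 0.523 = 3247 ; 12643 * 0.102 = 1290 → 4537
10–19: 3539 * 0.959 = 3394
20–29: 7514 * 0.961 = 7221
30–39: 6209 * 0.937 = 5818
40–49: 5673 * 0.937 = 5316
50+: 12643 * 0.946 + 7188 * 0.469 = 11960 + 3371 = 15331
Net migration: 10–19 − 60 → 3334
Giving 4537 / 3334 / 7221 / 5818 / 5316 / 15331.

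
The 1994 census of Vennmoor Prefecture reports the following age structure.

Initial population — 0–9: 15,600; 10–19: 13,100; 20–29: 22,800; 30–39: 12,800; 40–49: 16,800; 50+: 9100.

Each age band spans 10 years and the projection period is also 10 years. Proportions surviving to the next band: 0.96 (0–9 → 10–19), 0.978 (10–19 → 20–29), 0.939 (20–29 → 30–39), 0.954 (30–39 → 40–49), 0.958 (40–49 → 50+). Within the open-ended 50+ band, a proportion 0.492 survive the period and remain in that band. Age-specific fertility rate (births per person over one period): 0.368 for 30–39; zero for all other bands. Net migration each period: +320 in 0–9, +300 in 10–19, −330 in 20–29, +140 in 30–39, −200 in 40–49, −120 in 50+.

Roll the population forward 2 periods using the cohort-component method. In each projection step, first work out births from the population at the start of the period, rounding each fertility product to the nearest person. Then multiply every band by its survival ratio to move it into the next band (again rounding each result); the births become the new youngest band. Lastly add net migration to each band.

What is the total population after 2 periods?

81657

[period 1]
Births: 12800 × 0.368 = 4710
10–19: 15600 × 0.96 = 14976
20–29: 13100 × 0.978 = 12812
30–39: 22800 × 0.939 = 21409
40–49: 12800 × 0.954 = 12211
50+: 16800 × 0.958 + 9100 × 0.492 = 16094 + 4477 = 20571
Net migration: 0–9 + 320 → 5030; 10–19 + 300 → 15276; 20–29 − 330 → 12482; 30–39 + 140 → 21549; 40–49 − 200 → 12011; 50+ − 120 → 20451
Giving 5030 / 15276 / 12482 / 21549 / 12011 / 20451.
[period 2]
Births: 21549 × 0.368 = 7930
10–19: 5030 × 0.96 = 4829
20–29: 15276 × 0.978 = 14940
30–39: 12482 × 0.939 = 11721
40–49: 21549 × 0.954 = 20558
50+: 12011 × 0.958 + 20451 × 0.492 = 11507 + 10062 = 21569
Net migration: 0–9 + 320 → 8250; 10–19 + 300 → 5129; 20–29 − 330 → 14610; 30–39 + 140 → 11861; 40–49 − 200 → 20358; 50+ − 120 → 21449
Giving 8250 / 5129 / 14610 / 11861 / 20358 / 21449.
Total after period 2: 8250 + 5129 + 14610 + 11861 + 20358 + 21449 = 81657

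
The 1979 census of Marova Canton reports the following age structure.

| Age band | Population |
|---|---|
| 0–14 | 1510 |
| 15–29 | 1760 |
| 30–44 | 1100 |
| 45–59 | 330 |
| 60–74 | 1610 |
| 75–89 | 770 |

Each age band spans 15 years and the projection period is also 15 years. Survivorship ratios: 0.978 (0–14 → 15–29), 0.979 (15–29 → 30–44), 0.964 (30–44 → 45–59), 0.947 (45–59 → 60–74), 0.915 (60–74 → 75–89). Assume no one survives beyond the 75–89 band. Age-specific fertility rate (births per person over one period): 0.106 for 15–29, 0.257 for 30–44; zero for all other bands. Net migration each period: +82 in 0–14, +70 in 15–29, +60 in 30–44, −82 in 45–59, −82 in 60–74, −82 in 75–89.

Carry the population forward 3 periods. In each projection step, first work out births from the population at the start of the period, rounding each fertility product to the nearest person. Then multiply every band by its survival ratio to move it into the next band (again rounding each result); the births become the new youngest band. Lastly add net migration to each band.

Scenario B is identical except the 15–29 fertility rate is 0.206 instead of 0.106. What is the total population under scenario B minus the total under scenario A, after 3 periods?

416

[period 1]
Births: 1760 × 0.106 = 187 ; 1100 × 0.257 = 283 → total 470
15–29: 1510 × 0.978 = 1477
30–44: 1760 × 0.979 = 1723
45–59: 1100 × 0.964 = 1060
60–74: 330 × 0.947 = 313
75–89: 1610 × 0.915 = 1473
Net migration: 0–14 + 82 → 552; 15–29 + 70 → 1547; 30–44 + 60 → 1783; 45–59 − 82 → 978; 60–74 − 82 → 231; 75–89 − 82 → 1391
End of period: [552, 1547, 1783, 978, 231, 1391]
[period 2]
Births: 1547 × 0.106 = 164 ; 1783 × 0.257 = 458 → total 622
15–29: 552 × 0.978 = 540
30–44: 1547 × 0.979 = 1515
45–59: 1783 × 0.964 = 1719
60–74: 978 × 0.947 = 926
75–89: 231 × 0.915 = 211
Net migration: 0–14 + 82 → 704; 15–29 + 70 → 610; 30–44 + 60 → 1575; 45–59 − 82 → 1637; 60–74 − 82 → 844; 75–89 − 82 → 129
End of period: [704, 610, 1575, 1637, 844, 129]
[period 3]
Births: 610 × 0.106 = 65 ; 1575 × 0.257 = 405 → total 470
15–29: 704 × 0.978 = 689
30–44: 610 × 0.979 = 597
45–59: 1575 × 0.964 = 1518
60–74: 1637 × 0.947 = 1550
75–89: 844 × 0.915 = 772
Net migration: 0–14 + 82 → 552; 15–29 + 70 → 759; 30–44 + 60 → 657; 45–59 − 82 → 1436; 60–74 − 82 → 1468; 75–89 − 82 → 690
End of period: [552, 759, 657, 1436, 1468, 690]
Scenario A total after 3 periods: 5562
Scenario B projection —
[period 1]
Births: 1760 × 0.206 = 363 ; 1100 × 0.257 = 283 → total 646
15–29: 1510 × 0.978 = 1477
30–44: 1760 × 0.979 = 1723
45–59: 1100 × 0.964 = 1060
60–74: 330 × 0.947 = 313
75–89: 1610 × 0.915 = 1473
Net migration: 0–14 + 82 → 728; 15–29 + 70 → 1547; 30–44 + 60 → 1783; 45–59 − 82 → 978; 60–74 − 82 → 231; 75–89 − 82 → 1391
End of period: [728, 1547, 1783, 978, 231, 1391]
[period 2]
Births: 1547 × 0.206 = 319 ; 1783 × 0.257 = 458 → total 777
15–29: 728 × 0.978 = 712
30–44: 1547 × 0.979 = 1515
45–59: 1783 × 0.964 = 1719
60–74: 978 × 0.947 = 926
75–89: 231 × 0.915 = 211
Net migration: 0–14 + 82 → 859; 15–29 + 70 → 782; 30–44 + 60 → 1575; 45–59 − 82 → 1637; 60–74 − 82 → 844; 75–89 − 82 → 129
End of period: [859, 782, 1575, 1637, 844, 129]
[period 3]
Births: 782 × 0.206 = 161 ; 1575 × 0.257 = 405 → total 566
15–29: 859 × 0.978 = 840
30–44: 782 × 0.979 = 766
45–59: 1575 × 0.964 = 1518
60–74: 1637 × 0.947 = 1550
75–89: 844 × 0.915 = 772
Net migration: 0–14 + 82 → 648; 15–29 + 70 → 910; 30–44 + 60 → 826; 45–59 − 82 → 1436; 60–74 − 82 → 1468; 75–89 − 82 → 690
End of period: [648, 910, 826, 1436, 1468, 690]
Scenario B total after 3 periods: 5978
Difference B − A = 5978 − 5562 = 416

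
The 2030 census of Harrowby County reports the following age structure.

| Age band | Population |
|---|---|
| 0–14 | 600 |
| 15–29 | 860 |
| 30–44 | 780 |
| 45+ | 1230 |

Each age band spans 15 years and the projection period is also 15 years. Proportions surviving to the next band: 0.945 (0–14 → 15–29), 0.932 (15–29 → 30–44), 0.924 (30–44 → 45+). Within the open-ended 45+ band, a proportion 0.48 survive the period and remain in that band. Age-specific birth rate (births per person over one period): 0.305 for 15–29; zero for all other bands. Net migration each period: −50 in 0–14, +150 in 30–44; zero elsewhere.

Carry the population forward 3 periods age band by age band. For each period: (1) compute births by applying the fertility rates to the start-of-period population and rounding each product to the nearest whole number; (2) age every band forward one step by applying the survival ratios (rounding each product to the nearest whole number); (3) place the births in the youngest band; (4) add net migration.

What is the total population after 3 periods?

Numbering the groups 1..4 from youngest to oldest:
Period 1.
Births: 860 × 0.305 = 262
Group 2: 600 × 0.945 = 567
Group 3: 860 × 0.932 = 802
Group 4: 780 × 0.924 + 1230 × 0.48 = 721 + 590 = 1311
Net migration: Group 1 − 50 → 212; Group 3 + 150 → 952
Population now: 0–14=212, 15–29=567, 30–44=952, 45+=1311
Period 2.
Births: 567 × 0.305 = 173
Group 2: 212 × 0.945 = 200
Group 3: 567 × 0.932 = 528
Group 4: 952 × 0.924 + 1311 × 0.48 = 880 + 629 = 1509
Net migration: Group 1 − 50 → 123; Group 3 + 150 → 678
Population now: 0–14=123, 15–29=200, 30–44=678, 45+=1509
Period 3.
Births: 200 × 0.305 = 61
Group 2: 123 × 0.945 = 116
Group 3: 200 × 0.932 = 186
Group 4: 678 × 0.924 + 1509 × 0.48 = 626 + 724 = 1350
Net migration: Group 1 − 50 → 11; Group 3 + 150 → 336
Population now: 0–14=11, 15–29=116, 30–44=336, 45+=1350
Total after period 3: 11 + 116 + 336 + 1350 = 1813

1813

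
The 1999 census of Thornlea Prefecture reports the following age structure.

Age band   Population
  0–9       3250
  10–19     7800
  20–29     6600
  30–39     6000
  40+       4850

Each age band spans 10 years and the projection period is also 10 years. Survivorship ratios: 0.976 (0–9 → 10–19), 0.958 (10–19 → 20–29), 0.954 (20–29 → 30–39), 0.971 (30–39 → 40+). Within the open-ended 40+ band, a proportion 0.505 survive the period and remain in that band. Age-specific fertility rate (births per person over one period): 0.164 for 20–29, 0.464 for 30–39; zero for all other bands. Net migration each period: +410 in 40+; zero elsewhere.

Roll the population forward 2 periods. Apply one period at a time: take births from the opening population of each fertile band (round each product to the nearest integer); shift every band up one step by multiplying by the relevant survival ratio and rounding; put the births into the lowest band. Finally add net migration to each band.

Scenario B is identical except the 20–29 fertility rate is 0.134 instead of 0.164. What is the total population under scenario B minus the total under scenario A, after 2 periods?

Call the groups 1 to 5, youngest first.
— Period 1 —
Births: 6600 × 0.164 = 1082 ; 6000 × 0.464 = 2784 → total 3866
Group 2: 3250 × 0.976 = 3172
Group 3: 7800 × 0.958 = 7472
Group 4: 6600 × 0.954 = 6296
Group 5: 6000 × 0.971 + 4850 × 0.505 = 5826 + 2449 = 8275
Net migration: Group 5 + 410 → 8685
→ [3866, 3172, 7472, 6296, 8685]
— Period 2 —
Births: 7472 × 0.164 = 1225 ; 6296 × 0.464 = 2921 → total 4146
Group 2: 3866 × 0.976 = 3773
Group 3: 3172 × 0.958 = 3039
Group 4: 7472 × 0.954 = 7128
Group 5: 6296 × 0.971 + 8685 × 0.505 = 6113 + 4386 = 10499
Net migration: Group 5 + 410 → 10909
→ [4146, 3773, 3039, 7128, 10909]
Scenario A total after 2 periods: 28995
Scenario B projection —
— Period 1 —
Births: 6600 × 0.134 = 884 ; 6000 × 0.464 = 2784 → total 3668
Group 2: 3250 × 0.976 = 3172
Group 3: 7800 × 0.958 = 7472
Group 4: 6600 × 0.954 = 6296
Group 5: 6000 × 0.971 + 4850 × 0.505 = 5826 + 2449 = 8275
Net migration: Group 5 + 410 → 8685
→ [3668, 3172, 7472, 6296, 8685]
— Period 2 —
Births: 7472 × 0.134 = 1001 ; 6296 × 0.464 = 2921 → total 3922
Group 2: 3668 × 0.976 = 3580
Group 3: 3172 × 0.958 = 3039
Group 4: 7472 × 0.954 = 7128
Group 5: 6296 × 0.971 + 8685 × 0.505 = 6113 + 4386 = 10499
Net migration: Group 5 + 410 → 10909
→ [3922, 3580, 3039, 7128, 10909]
Scenario B total after 2 periods: 28578
Difference B − A = 28578 − 28995 = -417

-417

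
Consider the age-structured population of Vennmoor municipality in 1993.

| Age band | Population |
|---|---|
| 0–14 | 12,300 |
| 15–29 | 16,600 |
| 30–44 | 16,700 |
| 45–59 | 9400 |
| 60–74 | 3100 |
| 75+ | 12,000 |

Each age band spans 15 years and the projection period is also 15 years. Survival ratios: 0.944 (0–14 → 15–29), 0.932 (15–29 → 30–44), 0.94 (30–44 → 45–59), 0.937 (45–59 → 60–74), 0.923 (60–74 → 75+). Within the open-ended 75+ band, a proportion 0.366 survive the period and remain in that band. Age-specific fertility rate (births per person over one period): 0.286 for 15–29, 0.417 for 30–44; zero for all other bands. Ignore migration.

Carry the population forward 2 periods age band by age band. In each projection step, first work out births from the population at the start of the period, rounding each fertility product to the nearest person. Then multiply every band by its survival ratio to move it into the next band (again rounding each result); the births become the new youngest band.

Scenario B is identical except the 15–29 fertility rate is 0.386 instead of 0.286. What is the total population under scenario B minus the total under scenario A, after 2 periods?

2728

Let group 1 be 0–14 through group 6 = 75+.
Period 1.
Births: 16600 * 0.286 = 4748  |  16700 * 0.417 = 6964 → 11712
Group 2: 12300 * 0.944 = 11611
Group 3: 16600 * 0.932 = 15471
Group 4: 16700 * 0.94 = 15698
Group 5: 9400 * 0.937 = 8808
Group 6: 3100 * 0.923 + 12000 * 0.366 = 2861 + 4392 = 7253
Population now: 0–14=11712, 15–29=11611, 30–44=15471, 45–59=15698, 60–74=8808, 75+=7253
Period 2.
Births: 11611 * 0.286 = 3321  |  15471 * 0.417 = 6451 → 9772
Group 2: 11712 * 0.944 = 11056
Group 3: 11611 * 0.932 = 10821
Group 4: 15471 * 0.94 = 14543
Group 5: 15698 * 0.937 = 14709
Group 6: 8808 * 0.923 + 7253 * 0.366 = 8130 + 2655 = 10785
Population now: 0–14=9772, 15–29=11056, 30–44=10821, 45–59=14543, 60–74=14709, 75+=10785
Scenario A total after 2 periods: 71686
Scenario B projection —
Period 1.
Births: 16600 * 0.386 = 6408  |  16700 * 0.417 = 6964 → 13372
Group 2: 12300 * 0.944 = 11611
Group 3: 16600 * 0.932 = 15471
Group 4: 16700 * 0.94 = 15698
Group 5: 9400 * 0.937 = 8808
Group 6: 3100 * 0.923 + 12000 * 0.366 = 2861 + 4392 = 7253
Population now: 0–14=13372, 15–29=11611, 30–44=15471, 45–59=15698, 60–74=8808, 75+=7253
Period 2.
Births: 11611 * 0.386 = 4482  |  15471 * 0.417 = 6451 → 10933
Group 2: 13372 * 0.944 = 12623
Group 3: 11611 * 0.932 = 10821
Group 4: 15471 * 0.94 = 14543
Group 5: 15698 * 0.937 = 14709
Group 6: 8808 * 0.923 + 7253 * 0.366 = 8130 + 2655 = 10785
Population now: 0–14=10933, 15–29=12623, 30–44=10821, 45–59=14543, 60–74=14709, 75+=10785
Scenario B total after 2 periods: 74414
Difference B − A = 74414 − 71686 = 2728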